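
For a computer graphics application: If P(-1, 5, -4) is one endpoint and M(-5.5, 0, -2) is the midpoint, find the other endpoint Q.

Q = 2M - P
  = (2·(-5.5) - (-1), 2·0 - 5, 2·(-2) - (-4))
  = (-11 + 1, 0 - 5, -4 + 4)
  = (-10, -5, 0)

(-10, -5, 0)


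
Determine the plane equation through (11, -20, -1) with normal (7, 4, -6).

The plane through P with normal n = (a, b, c) satisfies n·(r - P) = 0,
i.e. ax + by + cz = a·x₀ + b·y₀ + c·z₀.
d = 7·11 + 4·(-20) + (-6)·(-1)
  = 77 - 80 + 6
  = 3
Equation: 7x + 4y - 6z = 3

7x + 4y - 6z = 3


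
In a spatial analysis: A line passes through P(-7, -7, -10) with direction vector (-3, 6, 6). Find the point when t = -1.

P(t) = P + t·d
  = (-7 + (-3)·(-1), -7 + 6·(-1), -10 + 6·(-1))
  = (-7 + 3, -7 - 6, -10 - 6)
  = (-4, -13, -16)

(-4, -13, -16)


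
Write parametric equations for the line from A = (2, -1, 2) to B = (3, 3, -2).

Direction vector d = B - A = (3 - 2, 3 + 1, -2 - 2) = (1, 4, -4)
Parametric form r = A + t·d:
x = 2 + t, y = -1 + 4t, z = 2 - 4t

x = 2 + t, y = -1 + 4t, z = 2 - 4t


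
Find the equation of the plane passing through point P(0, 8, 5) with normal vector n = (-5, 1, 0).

The plane through P with normal n = (a, b, c) satisfies n·(r - P) = 0,
i.e. ax + by + cz = a·x₀ + b·y₀ + c·z₀.
d = (-5)·0 + 1·8 + 0·5
  = 0 + 8 + 0
  = 8
Equation: -5x + y = 8

-5x + y = 8


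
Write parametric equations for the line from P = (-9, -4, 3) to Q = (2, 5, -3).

Direction vector d = Q - P = (2 + 9, 5 + 4, -3 - 3) = (11, 9, -6)
Parametric form r = P + t·d:
x = -9 + 11t, y = -4 + 9t, z = 3 - 6t

x = -9 + 11t, y = -4 + 9t, z = 3 - 6t


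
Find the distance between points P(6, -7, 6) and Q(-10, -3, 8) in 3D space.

d = √[(x₂-x₁)² + (y₂-y₁)² + (z₂-z₁)²]
  = √[(-16)² + 4² + 2²]
  = √[256 + 16 + 4]
  = √276
  ≈ 16.61

16.61


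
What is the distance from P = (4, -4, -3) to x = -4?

distance = |a·x₀ + b·y₀ + c·z₀ - d| / √(a² + b² + c²)
  = |1·4 + 0·(-4) + 0·(-3) - (-4)| / √(1² + 0² + 0²)
  = |4 + 0 + 0 + 4| / √(1 + 0 + 0)
  = |8| / √1
  = 8 / 1
  ≈ 8

8


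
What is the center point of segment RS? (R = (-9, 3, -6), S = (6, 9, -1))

M = ((x₁+x₂)/2, (y₁+y₂)/2, (z₁+z₂)/2)
  = ((-9 + 6)/2, (3 + 9)/2, (-6 - 1)/2)
  = (-3/2, 12/2, -7/2)
  = (-1.5, 6, -3.5)

(-1.5, 6, -3.5)


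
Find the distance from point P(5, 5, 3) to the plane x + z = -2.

distance = |a·x₀ + b·y₀ + c·z₀ - d| / √(a² + b² + c²)
  = |1·5 + 0·5 + 1·3 - (-2)| / √(1² + 0² + 1²)
  = |5 + 0 + 3 + 2| / √(1 + 0 + 1)
  = |10| / √2
  = 10 / 1.414
  ≈ 7.071

7.071


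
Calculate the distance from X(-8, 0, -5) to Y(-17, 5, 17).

d = √[(x₂-x₁)² + (y₂-y₁)² + (z₂-z₁)²]
  = √[(-9)² + 5² + 22²]
  = √[81 + 25 + 484]
  = √590
  ≈ 24.29

24.29


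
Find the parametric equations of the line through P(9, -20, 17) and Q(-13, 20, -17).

Direction vector d = Q - P = (-13 - 9, 20 + 20, -17 - 17) = (-22, 40, -34)
Parametric form r = P + t·d:
x = 9 - 22t, y = -20 + 40t, z = 17 - 34t

x = 9 - 22t, y = -20 + 40t, z = 17 - 34t


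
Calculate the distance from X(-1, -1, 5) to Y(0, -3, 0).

d = √[(x₂-x₁)² + (y₂-y₁)² + (z₂-z₁)²]
  = √[1² + (-2)² + (-5)²]
  = √[1 + 4 + 25]
  = √30
  ≈ 5.477

5.477


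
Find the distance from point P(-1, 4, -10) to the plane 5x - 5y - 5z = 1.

distance = |a·x₀ + b·y₀ + c·z₀ - d| / √(a² + b² + c²)
  = |5·(-1) + (-5)·4 + (-5)·(-10) - 1| / √(5² + (-5)² + (-5)²)
  = |-5 - 20 + 50 - 1| / √(25 + 25 + 25)
  = |24| / √75
  = 24 / 8.66
  ≈ 2.771

2.771


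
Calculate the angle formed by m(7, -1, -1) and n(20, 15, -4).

m·n = 7·20 + (-1)·15 + (-1)·(-4) = 140 - 15 + 4 = 129
|m| = √(7² + (-1)² + (-1)²) = √51 ≈ 7.141
|n| = √(20² + 15² + (-4)²) = √641 ≈ 25.32
cos θ = (m·n)/(|m||n|) = 129/(7.141·25.32) ≈ 0.7135
θ = arccos(0.7135) ≈ 44.48°

44.48°


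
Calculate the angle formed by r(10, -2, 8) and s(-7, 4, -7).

r·s = 10·(-7) + (-2)·4 + 8·(-7) = -70 - 8 - 56 = -134
|r| = √(10² + (-2)² + 8²) = √168 ≈ 12.96
|s| = √((-7)² + 4² + (-7)²) = √114 ≈ 10.68
cos θ = (r·s)/(|r||s|) = -134/(12.96·10.68) ≈ -0.9683
θ = arccos(-0.9683) ≈ 165.5°

165.5°


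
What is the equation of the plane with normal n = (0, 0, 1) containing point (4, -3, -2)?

The plane through P with normal n = (a, b, c) satisfies n·(r - P) = 0,
i.e. ax + by + cz = a·x₀ + b·y₀ + c·z₀.
d = 0·4 + 0·(-3) + 1·(-2)
  = 0 + 0 - 2
  = -2
Equation: z = -2

z = -2


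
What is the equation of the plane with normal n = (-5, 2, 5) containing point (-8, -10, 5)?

The plane through P with normal n = (a, b, c) satisfies n·(r - P) = 0,
i.e. ax + by + cz = a·x₀ + b·y₀ + c·z₀.
d = (-5)·(-8) + 2·(-10) + 5·5
  = 40 - 20 + 25
  = 45
Equation: -5x + 2y + 5z = 45

-5x + 2y + 5z = 45


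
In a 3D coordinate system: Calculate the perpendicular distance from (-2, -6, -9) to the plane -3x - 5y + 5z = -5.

distance = |a·x₀ + b·y₀ + c·z₀ - d| / √(a² + b² + c²)
  = |(-3)·(-2) + (-5)·(-6) + 5·(-9) - (-5)| / √((-3)² + (-5)² + 5²)
  = |6 + 30 - 45 + 5| / √(9 + 25 + 25)
  = |-4| / √59
  = 4 / 7.681
  ≈ 0.5208

0.5208


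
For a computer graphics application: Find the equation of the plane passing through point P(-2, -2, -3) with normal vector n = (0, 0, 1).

The plane through P with normal n = (a, b, c) satisfies n·(r - P) = 0,
i.e. ax + by + cz = a·x₀ + b·y₀ + c·z₀.
d = 0·(-2) + 0·(-2) + 1·(-3)
  = 0 + 0 - 3
  = -3
Equation: z = -3

z = -3


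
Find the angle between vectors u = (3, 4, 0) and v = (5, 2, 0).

u·v = 3·5 + 4·2 + 0·0 = 15 + 8 + 0 = 23
|u| = √(3² + 4² + 0²) = √25 ≈ 5
|v| = √(5² + 2² + 0²) = √29 ≈ 5.385
cos θ = (u·v)/(|u||v|) = 23/(5·5.385) ≈ 0.8542
θ = arccos(0.8542) ≈ 31.33°

31.33°


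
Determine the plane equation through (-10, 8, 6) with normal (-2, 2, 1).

The plane through P with normal n = (a, b, c) satisfies n·(r - P) = 0,
i.e. ax + by + cz = a·x₀ + b·y₀ + c·z₀.
d = (-2)·(-10) + 2·8 + 1·6
  = 20 + 16 + 6
  = 42
Equation: -2x + 2y + z = 42

-2x + 2y + z = 42


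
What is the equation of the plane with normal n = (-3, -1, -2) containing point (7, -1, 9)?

The plane through P with normal n = (a, b, c) satisfies n·(r - P) = 0,
i.e. ax + by + cz = a·x₀ + b·y₀ + c·z₀.
d = (-3)·7 + (-1)·(-1) + (-2)·9
  = -21 + 1 - 18
  = -38
Equation: -3x - y - 2z = -38

-3x - y - 2z = -38


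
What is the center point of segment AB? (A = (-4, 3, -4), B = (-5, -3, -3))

M = ((x₁+x₂)/2, (y₁+y₂)/2, (z₁+z₂)/2)
  = ((-4 - 5)/2, (3 - 3)/2, (-4 - 3)/2)
  = (-9/2, 0/2, -7/2)
  = (-4.5, 0, -3.5)

(-4.5, 0, -3.5)


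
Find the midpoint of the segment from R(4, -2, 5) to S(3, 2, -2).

M = ((x₁+x₂)/2, (y₁+y₂)/2, (z₁+z₂)/2)
  = ((4 + 3)/2, (-2 + 2)/2, (5 - 2)/2)
  = (7/2, 0/2, 3/2)
  = (3.5, 0, 1.5)

(3.5, 0, 1.5)


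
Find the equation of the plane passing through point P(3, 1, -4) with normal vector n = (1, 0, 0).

The plane through P with normal n = (a, b, c) satisfies n·(r - P) = 0,
i.e. ax + by + cz = a·x₀ + b·y₀ + c·z₀.
d = 1·3 + 0·1 + 0·(-4)
  = 3 + 0 + 0
  = 3
Equation: x = 3

x = 3


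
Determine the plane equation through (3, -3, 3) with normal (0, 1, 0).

The plane through P with normal n = (a, b, c) satisfies n·(r - P) = 0,
i.e. ax + by + cz = a·x₀ + b·y₀ + c·z₀.
d = 0·3 + 1·(-3) + 0·3
  = 0 - 3 + 0
  = -3
Equation: y = -3

y = -3


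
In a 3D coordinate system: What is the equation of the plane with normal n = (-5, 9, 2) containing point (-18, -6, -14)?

The plane through P with normal n = (a, b, c) satisfies n·(r - P) = 0,
i.e. ax + by + cz = a·x₀ + b·y₀ + c·z₀.
d = (-5)·(-18) + 9·(-6) + 2·(-14)
  = 90 - 54 - 28
  = 8
Equation: -5x + 9y + 2z = 8

-5x + 9y + 2z = 8


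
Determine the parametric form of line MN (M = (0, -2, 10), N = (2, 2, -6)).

Direction vector d = N - M = (2 + 0, 2 + 2, -6 - 10) = (2, 4, -16)
Parametric form r = M + t·d:
x = 0 + 2t, y = -2 + 4t, z = 10 - 16t

x = 0 + 2t, y = -2 + 4t, z = 10 - 16t


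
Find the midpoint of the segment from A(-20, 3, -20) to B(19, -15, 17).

M = ((x₁+x₂)/2, (y₁+y₂)/2, (z₁+z₂)/2)
  = ((-20 + 19)/2, (3 - 15)/2, (-20 + 17)/2)
  = (-1/2, -12/2, -3/2)
  = (-0.5, -6, -1.5)

(-0.5, -6, -1.5)


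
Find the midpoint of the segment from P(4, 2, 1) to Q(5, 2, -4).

M = ((x₁+x₂)/2, (y₁+y₂)/2, (z₁+z₂)/2)
  = ((4 + 5)/2, (2 + 2)/2, (1 - 4)/2)
  = (9/2, 4/2, -3/2)
  = (4.5, 2, -1.5)

(4.5, 2, -1.5)


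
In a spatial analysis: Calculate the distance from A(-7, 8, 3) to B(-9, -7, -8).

d = √[(x₂-x₁)² + (y₂-y₁)² + (z₂-z₁)²]
  = √[(-2)² + (-15)² + (-11)²]
  = √[4 + 225 + 121]
  = √350
  ≈ 18.71

18.71


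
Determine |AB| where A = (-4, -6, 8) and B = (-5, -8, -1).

d = √[(x₂-x₁)² + (y₂-y₁)² + (z₂-z₁)²]
  = √[(-1)² + (-2)² + (-9)²]
  = √[1 + 4 + 81]
  = √86
  ≈ 9.274

9.274


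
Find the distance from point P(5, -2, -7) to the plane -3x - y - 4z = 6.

distance = |a·x₀ + b·y₀ + c·z₀ - d| / √(a² + b² + c²)
  = |(-3)·5 + (-1)·(-2) + (-4)·(-7) - 6| / √((-3)² + (-1)² + (-4)²)
  = |-15 + 2 + 28 - 6| / √(9 + 1 + 16)
  = |9| / √26
  = 9 / 5.099
  ≈ 1.765

1.765


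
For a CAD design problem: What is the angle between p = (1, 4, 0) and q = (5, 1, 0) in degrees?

p·q = 1·5 + 4·1 + 0·0 = 5 + 4 + 0 = 9
|p| = √(1² + 4² + 0²) = √17 ≈ 4.123
|q| = √(5² + 1² + 0²) = √26 ≈ 5.099
cos θ = (p·q)/(|p||q|) = 9/(4.123·5.099) ≈ 0.4281
θ = arccos(0.4281) ≈ 64.65°

64.65°


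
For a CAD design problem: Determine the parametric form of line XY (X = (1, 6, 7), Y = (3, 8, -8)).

Direction vector d = Y - X = (3 - 1, 8 - 6, -8 - 7) = (2, 2, -15)
Parametric form r = X + t·d:
x = 1 + 2t, y = 6 + 2t, z = 7 - 15t

x = 1 + 2t, y = 6 + 2t, z = 7 - 15t


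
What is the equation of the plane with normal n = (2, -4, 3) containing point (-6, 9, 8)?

The plane through P with normal n = (a, b, c) satisfies n·(r - P) = 0,
i.e. ax + by + cz = a·x₀ + b·y₀ + c·z₀.
d = 2·(-6) + (-4)·9 + 3·8
  = -12 - 36 + 24
  = -24
Equation: 2x - 4y + 3z = -24

2x - 4y + 3z = -24


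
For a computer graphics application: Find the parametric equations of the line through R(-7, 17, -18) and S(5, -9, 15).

Direction vector d = S - R = (5 + 7, -9 - 17, 15 + 18) = (12, -26, 33)
Parametric form r = R + t·d:
x = -7 + 12t, y = 17 - 26t, z = -18 + 33t

x = -7 + 12t, y = 17 - 26t, z = -18 + 33t


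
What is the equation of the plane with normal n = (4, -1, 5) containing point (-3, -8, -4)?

The plane through P with normal n = (a, b, c) satisfies n·(r - P) = 0,
i.e. ax + by + cz = a·x₀ + b·y₀ + c·z₀.
d = 4·(-3) + (-1)·(-8) + 5·(-4)
  = -12 + 8 - 20
  = -24
Equation: 4x - y + 5z = -24

4x - y + 5z = -24


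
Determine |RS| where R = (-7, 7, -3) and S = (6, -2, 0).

d = √[(x₂-x₁)² + (y₂-y₁)² + (z₂-z₁)²]
  = √[13² + (-9)² + 3²]
  = √[169 + 81 + 9]
  = √259
  ≈ 16.09

16.09


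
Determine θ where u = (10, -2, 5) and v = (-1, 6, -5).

u·v = 10·(-1) + (-2)·6 + 5·(-5) = -10 - 12 - 25 = -47
|u| = √(10² + (-2)² + 5²) = √129 ≈ 11.36
|v| = √((-1)² + 6² + (-5)²) = √62 ≈ 7.874
cos θ = (u·v)/(|u||v|) = -47/(11.36·7.874) ≈ -0.5255
θ = arccos(-0.5255) ≈ 121.7°

121.7°


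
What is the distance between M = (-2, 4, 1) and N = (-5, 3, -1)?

d = √[(x₂-x₁)² + (y₂-y₁)² + (z₂-z₁)²]
  = √[(-3)² + (-1)² + (-2)²]
  = √[9 + 1 + 4]
  = √14
  ≈ 3.742

3.742


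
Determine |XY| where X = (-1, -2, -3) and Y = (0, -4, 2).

d = √[(x₂-x₁)² + (y₂-y₁)² + (z₂-z₁)²]
  = √[1² + (-2)² + 5²]
  = √[1 + 4 + 25]
  = √30
  ≈ 5.477

5.477


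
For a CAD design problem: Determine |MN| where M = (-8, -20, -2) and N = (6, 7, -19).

d = √[(x₂-x₁)² + (y₂-y₁)² + (z₂-z₁)²]
  = √[14² + 27² + (-17)²]
  = √[196 + 729 + 289]
  = √1214
  ≈ 34.84

34.84


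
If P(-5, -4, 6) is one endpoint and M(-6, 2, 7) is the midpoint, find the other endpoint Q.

Q = 2M - P
  = (2·(-6) - (-5), 2·2 - (-4), 2·7 - 6)
  = (-12 + 5, 4 + 4, 14 - 6)
  = (-7, 8, 8)

(-7, 8, 8)


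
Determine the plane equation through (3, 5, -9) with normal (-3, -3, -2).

The plane through P with normal n = (a, b, c) satisfies n·(r - P) = 0,
i.e. ax + by + cz = a·x₀ + b·y₀ + c·z₀.
d = (-3)·3 + (-3)·5 + (-2)·(-9)
  = -9 - 15 + 18
  = -6
Equation: -3x - 3y - 2z = -6

-3x - 3y - 2z = -6


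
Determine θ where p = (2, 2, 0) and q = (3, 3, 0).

p·q = 2·3 + 2·3 + 0·0 = 6 + 6 + 0 = 12
|p| = √(2² + 2² + 0²) = √8 ≈ 2.828
|q| = √(3² + 3² + 0²) = √18 ≈ 4.243
cos θ = (p·q)/(|p||q|) = 12/(2.828·4.243) ≈ 1
θ = arccos(1) ≈ 0°

0°


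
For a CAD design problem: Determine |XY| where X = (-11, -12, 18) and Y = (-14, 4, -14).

d = √[(x₂-x₁)² + (y₂-y₁)² + (z₂-z₁)²]
  = √[(-3)² + 16² + (-32)²]
  = √[9 + 256 + 1024]
  = √1289
  ≈ 35.9

35.9


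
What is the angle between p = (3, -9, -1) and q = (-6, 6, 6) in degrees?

p·q = 3·(-6) + (-9)·6 + (-1)·6 = -18 - 54 - 6 = -78
|p| = √(3² + (-9)² + (-1)²) = √91 ≈ 9.539
|q| = √((-6)² + 6² + 6²) = √108 ≈ 10.39
cos θ = (p·q)/(|p||q|) = -78/(9.539·10.39) ≈ -0.7868
θ = arccos(-0.7868) ≈ 141.9°

141.9°


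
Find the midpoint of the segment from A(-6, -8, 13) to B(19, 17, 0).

M = ((x₁+x₂)/2, (y₁+y₂)/2, (z₁+z₂)/2)
  = ((-6 + 19)/2, (-8 + 17)/2, (13 + 0)/2)
  = (13/2, 9/2, 13/2)
  = (6.5, 4.5, 6.5)

(6.5, 4.5, 6.5)


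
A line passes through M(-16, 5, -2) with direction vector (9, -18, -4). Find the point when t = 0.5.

P(t) = M + t·d
  = (-16 + 9·0.5, 5 + (-18)·0.5, -2 + (-4)·0.5)
  = (-16 + 4.5, 5 - 9, -2 - 2)
  = (-11.5, -4, -4)

(-11.5, -4, -4)


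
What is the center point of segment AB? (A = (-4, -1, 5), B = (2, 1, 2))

M = ((x₁+x₂)/2, (y₁+y₂)/2, (z₁+z₂)/2)
  = ((-4 + 2)/2, (-1 + 1)/2, (5 + 2)/2)
  = (-2/2, 0/2, 7/2)
  = (-1, 0, 3.5)

(-1, 0, 3.5)


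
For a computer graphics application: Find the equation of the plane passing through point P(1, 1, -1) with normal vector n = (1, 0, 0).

The plane through P with normal n = (a, b, c) satisfies n·(r - P) = 0,
i.e. ax + by + cz = a·x₀ + b·y₀ + c·z₀.
d = 1·1 + 0·1 + 0·(-1)
  = 1 + 0 + 0
  = 1
Equation: x = 1

x = 1


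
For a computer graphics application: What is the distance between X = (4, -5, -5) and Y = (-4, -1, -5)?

d = √[(x₂-x₁)² + (y₂-y₁)² + (z₂-z₁)²]
  = √[(-8)² + 4² + 0²]
  = √[64 + 16 + 0]
  = √80
  ≈ 8.944

8.944


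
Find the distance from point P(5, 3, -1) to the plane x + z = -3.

distance = |a·x₀ + b·y₀ + c·z₀ - d| / √(a² + b² + c²)
  = |1·5 + 0·3 + 1·(-1) - (-3)| / √(1² + 0² + 1²)
  = |5 + 0 - 1 + 3| / √(1 + 0 + 1)
  = |7| / √2
  = 7 / 1.414
  ≈ 4.95

4.95


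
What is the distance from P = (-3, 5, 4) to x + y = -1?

distance = |a·x₀ + b·y₀ + c·z₀ - d| / √(a² + b² + c²)
  = |1·(-3) + 1·5 + 0·4 - (-1)| / √(1² + 1² + 0²)
  = |-3 + 5 + 0 + 1| / √(1 + 1 + 0)
  = |3| / √2
  = 3 / 1.414
  ≈ 2.121

2.121


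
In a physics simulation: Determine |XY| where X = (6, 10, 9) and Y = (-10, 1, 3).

d = √[(x₂-x₁)² + (y₂-y₁)² + (z₂-z₁)²]
  = √[(-16)² + (-9)² + (-6)²]
  = √[256 + 81 + 36]
  = √373
  ≈ 19.31

19.31


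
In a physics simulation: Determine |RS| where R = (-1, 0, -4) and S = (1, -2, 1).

d = √[(x₂-x₁)² + (y₂-y₁)² + (z₂-z₁)²]
  = √[2² + (-2)² + 5²]
  = √[4 + 4 + 25]
  = √33
  ≈ 5.745

5.745


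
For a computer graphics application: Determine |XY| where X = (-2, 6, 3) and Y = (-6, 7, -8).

d = √[(x₂-x₁)² + (y₂-y₁)² + (z₂-z₁)²]
  = √[(-4)² + 1² + (-11)²]
  = √[16 + 1 + 121]
  = √138
  ≈ 11.75

11.75


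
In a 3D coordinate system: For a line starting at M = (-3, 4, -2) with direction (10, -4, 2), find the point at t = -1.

P(t) = M + t·d
  = (-3 + 10·(-1), 4 + (-4)·(-1), -2 + 2·(-1))
  = (-3 - 10, 4 + 4, -2 - 2)
  = (-13, 8, -4)

(-13, 8, -4)


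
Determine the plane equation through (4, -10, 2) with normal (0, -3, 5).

The plane through P with normal n = (a, b, c) satisfies n·(r - P) = 0,
i.e. ax + by + cz = a·x₀ + b·y₀ + c·z₀.
d = 0·4 + (-3)·(-10) + 5·2
  = 0 + 30 + 10
  = 40
Equation: -3y + 5z = 40

-3y + 5z = 40


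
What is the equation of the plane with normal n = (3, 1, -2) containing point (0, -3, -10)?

The plane through P with normal n = (a, b, c) satisfies n·(r - P) = 0,
i.e. ax + by + cz = a·x₀ + b·y₀ + c·z₀.
d = 3·0 + 1·(-3) + (-2)·(-10)
  = 0 - 3 + 20
  = 17
Equation: 3x + y - 2z = 17

3x + y - 2z = 17


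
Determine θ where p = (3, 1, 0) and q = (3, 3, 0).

p·q = 3·3 + 1·3 + 0·0 = 9 + 3 + 0 = 12
|p| = √(3² + 1² + 0²) = √10 ≈ 3.162
|q| = √(3² + 3² + 0²) = √18 ≈ 4.243
cos θ = (p·q)/(|p||q|) = 12/(3.162·4.243) ≈ 0.8944
θ = arccos(0.8944) ≈ 26.57°

26.57°


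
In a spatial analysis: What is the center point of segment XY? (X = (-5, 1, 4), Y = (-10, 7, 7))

M = ((x₁+x₂)/2, (y₁+y₂)/2, (z₁+z₂)/2)
  = ((-5 - 10)/2, (1 + 7)/2, (4 + 7)/2)
  = (-15/2, 8/2, 11/2)
  = (-7.5, 4, 5.5)

(-7.5, 4, 5.5)


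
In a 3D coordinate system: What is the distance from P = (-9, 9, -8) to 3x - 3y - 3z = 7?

distance = |a·x₀ + b·y₀ + c·z₀ - d| / √(a² + b² + c²)
  = |3·(-9) + (-3)·9 + (-3)·(-8) - 7| / √(3² + (-3)² + (-3)²)
  = |-27 - 27 + 24 - 7| / √(9 + 9 + 9)
  = |-37| / √27
  = 37 / 5.196
  ≈ 7.121

7.121


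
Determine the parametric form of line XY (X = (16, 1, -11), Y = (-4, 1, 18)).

Direction vector d = Y - X = (-4 - 16, 1 - 1, 18 + 11) = (-20, 0, 29)
Parametric form r = X + t·d:
x = 16 - 20t, y = 1, z = -11 + 29t

x = 16 - 20t, y = 1, z = -11 + 29t


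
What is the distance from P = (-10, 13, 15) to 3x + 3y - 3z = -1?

distance = |a·x₀ + b·y₀ + c·z₀ - d| / √(a² + b² + c²)
  = |3·(-10) + 3·13 + (-3)·15 - (-1)| / √(3² + 3² + (-3)²)
  = |-30 + 39 - 45 + 1| / √(9 + 9 + 9)
  = |-35| / √27
  = 35 / 5.196
  ≈ 6.736

6.736


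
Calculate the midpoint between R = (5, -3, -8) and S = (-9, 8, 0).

M = ((x₁+x₂)/2, (y₁+y₂)/2, (z₁+z₂)/2)
  = ((5 - 9)/2, (-3 + 8)/2, (-8 + 0)/2)
  = (-4/2, 5/2, -8/2)
  = (-2, 2.5, -4)

(-2, 2.5, -4)


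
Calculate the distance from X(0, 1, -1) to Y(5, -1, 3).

d = √[(x₂-x₁)² + (y₂-y₁)² + (z₂-z₁)²]
  = √[5² + (-2)² + 4²]
  = √[25 + 4 + 16]
  = √45
  ≈ 6.708

6.708


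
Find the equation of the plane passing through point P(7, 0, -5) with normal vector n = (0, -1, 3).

The plane through P with normal n = (a, b, c) satisfies n·(r - P) = 0,
i.e. ax + by + cz = a·x₀ + b·y₀ + c·z₀.
d = 0·7 + (-1)·0 + 3·(-5)
  = 0 + 0 - 15
  = -15
Equation: -y + 3z = -15

-y + 3z = -15


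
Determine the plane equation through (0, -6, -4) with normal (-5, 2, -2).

The plane through P with normal n = (a, b, c) satisfies n·(r - P) = 0,
i.e. ax + by + cz = a·x₀ + b·y₀ + c·z₀.
d = (-5)·0 + 2·(-6) + (-2)·(-4)
  = 0 - 12 + 8
  = -4
Equation: -5x + 2y - 2z = -4

-5x + 2y - 2z = -4


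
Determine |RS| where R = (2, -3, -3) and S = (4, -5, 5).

d = √[(x₂-x₁)² + (y₂-y₁)² + (z₂-z₁)²]
  = √[2² + (-2)² + 8²]
  = √[4 + 4 + 64]
  = √72
  ≈ 8.485

8.485


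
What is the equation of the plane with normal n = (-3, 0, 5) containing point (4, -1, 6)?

The plane through P with normal n = (a, b, c) satisfies n·(r - P) = 0,
i.e. ax + by + cz = a·x₀ + b·y₀ + c·z₀.
d = (-3)·4 + 0·(-1) + 5·6
  = -12 + 0 + 30
  = 18
Equation: -3x + 5z = 18

-3x + 5z = 18


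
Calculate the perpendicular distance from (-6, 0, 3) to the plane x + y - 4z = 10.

distance = |a·x₀ + b·y₀ + c·z₀ - d| / √(a² + b² + c²)
  = |1·(-6) + 1·0 + (-4)·3 - 10| / √(1² + 1² + (-4)²)
  = |-6 + 0 - 12 - 10| / √(1 + 1 + 16)
  = |-28| / √18
  = 28 / 4.243
  ≈ 6.6

6.6


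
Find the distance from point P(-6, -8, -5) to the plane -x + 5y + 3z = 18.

distance = |a·x₀ + b·y₀ + c·z₀ - d| / √(a² + b² + c²)
  = |(-1)·(-6) + 5·(-8) + 3·(-5) - 18| / √((-1)² + 5² + 3²)
  = |6 - 40 - 15 - 18| / √(1 + 25 + 9)
  = |-67| / √35
  = 67 / 5.916
  ≈ 11.33

11.33


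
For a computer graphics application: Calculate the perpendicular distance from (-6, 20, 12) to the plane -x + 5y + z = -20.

distance = |a·x₀ + b·y₀ + c·z₀ - d| / √(a² + b² + c²)
  = |(-1)·(-6) + 5·20 + 1·12 - (-20)| / √((-1)² + 5² + 1²)
  = |6 + 100 + 12 + 20| / √(1 + 25 + 1)
  = |138| / √27
  = 138 / 5.196
  ≈ 26.56

26.56


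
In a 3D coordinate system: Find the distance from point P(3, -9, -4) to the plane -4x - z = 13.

distance = |a·x₀ + b·y₀ + c·z₀ - d| / √(a² + b² + c²)
  = |(-4)·3 + 0·(-9) + (-1)·(-4) - 13| / √((-4)² + 0² + (-1)²)
  = |-12 + 0 + 4 - 13| / √(16 + 0 + 1)
  = |-21| / √17
  = 21 / 4.123
  ≈ 5.093

5.093


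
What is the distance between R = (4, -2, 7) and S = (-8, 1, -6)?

d = √[(x₂-x₁)² + (y₂-y₁)² + (z₂-z₁)²]
  = √[(-12)² + 3² + (-13)²]
  = √[144 + 9 + 169]
  = √322
  ≈ 17.94

17.94


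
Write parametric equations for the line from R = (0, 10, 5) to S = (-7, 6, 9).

Direction vector d = S - R = (-7 + 0, 6 - 10, 9 - 5) = (-7, -4, 4)
Parametric form r = R + t·d:
x = 0 - 7t, y = 10 - 4t, z = 5 + 4t

x = 0 - 7t, y = 10 - 4t, z = 5 + 4t


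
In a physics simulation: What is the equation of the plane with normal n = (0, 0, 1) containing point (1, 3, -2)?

The plane through P with normal n = (a, b, c) satisfies n·(r - P) = 0,
i.e. ax + by + cz = a·x₀ + b·y₀ + c·z₀.
d = 0·1 + 0·3 + 1·(-2)
  = 0 + 0 - 2
  = -2
Equation: z = -2

z = -2


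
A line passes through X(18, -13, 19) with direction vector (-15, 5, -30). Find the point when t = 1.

P(t) = X + t·d
  = (18 + (-15)·1, -13 + 5·1, 19 + (-30)·1)
  = (18 - 15, -13 + 5, 19 - 30)
  = (3, -8, -11)

(3, -8, -11)


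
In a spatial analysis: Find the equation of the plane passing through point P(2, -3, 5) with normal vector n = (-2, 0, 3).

The plane through P with normal n = (a, b, c) satisfies n·(r - P) = 0,
i.e. ax + by + cz = a·x₀ + b·y₀ + c·z₀.
d = (-2)·2 + 0·(-3) + 3·5
  = -4 + 0 + 15
  = 11
Equation: -2x + 3z = 11

-2x + 3z = 11


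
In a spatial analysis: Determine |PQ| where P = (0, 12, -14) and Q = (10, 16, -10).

d = √[(x₂-x₁)² + (y₂-y₁)² + (z₂-z₁)²]
  = √[10² + 4² + 4²]
  = √[100 + 16 + 16]
  = √132
  ≈ 11.49

11.49


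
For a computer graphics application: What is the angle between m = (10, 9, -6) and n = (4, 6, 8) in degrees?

m·n = 10·4 + 9·6 + (-6)·8 = 40 + 54 - 48 = 46
|m| = √(10² + 9² + (-6)²) = √217 ≈ 14.73
|n| = √(4² + 6² + 8²) = √116 ≈ 10.77
cos θ = (m·n)/(|m||n|) = 46/(14.73·10.77) ≈ 0.2899
θ = arccos(0.2899) ≈ 73.15°

73.15°


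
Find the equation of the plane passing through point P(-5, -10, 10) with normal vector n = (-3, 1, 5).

The plane through P with normal n = (a, b, c) satisfies n·(r - P) = 0,
i.e. ax + by + cz = a·x₀ + b·y₀ + c·z₀.
d = (-3)·(-5) + 1·(-10) + 5·10
  = 15 - 10 + 50
  = 55
Equation: -3x + y + 5z = 55

-3x + y + 5z = 55


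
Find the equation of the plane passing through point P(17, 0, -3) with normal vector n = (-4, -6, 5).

The plane through P with normal n = (a, b, c) satisfies n·(r - P) = 0,
i.e. ax + by + cz = a·x₀ + b·y₀ + c·z₀.
d = (-4)·17 + (-6)·0 + 5·(-3)
  = -68 + 0 - 15
  = -83
Equation: -4x - 6y + 5z = -83

-4x - 6y + 5z = -83


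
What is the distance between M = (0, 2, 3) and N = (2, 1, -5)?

d = √[(x₂-x₁)² + (y₂-y₁)² + (z₂-z₁)²]
  = √[2² + (-1)² + (-8)²]
  = √[4 + 1 + 64]
  = √69
  ≈ 8.307

8.307


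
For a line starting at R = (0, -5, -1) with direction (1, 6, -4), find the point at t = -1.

P(t) = R + t·d
  = (0 + 1·(-1), -5 + 6·(-1), -1 + (-4)·(-1))
  = (0 - 1, -5 - 6, -1 + 4)
  = (-1, -11, 3)

(-1, -11, 3)


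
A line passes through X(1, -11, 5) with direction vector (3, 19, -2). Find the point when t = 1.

P(t) = X + t·d
  = (1 + 3·1, -11 + 19·1, 5 + (-2)·1)
  = (1 + 3, -11 + 19, 5 - 2)
  = (4, 8, 3)

(4, 8, 3)


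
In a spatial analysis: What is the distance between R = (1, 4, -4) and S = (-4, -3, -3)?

d = √[(x₂-x₁)² + (y₂-y₁)² + (z₂-z₁)²]
  = √[(-5)² + (-7)² + 1²]
  = √[25 + 49 + 1]
  = √75
  ≈ 8.66

8.66


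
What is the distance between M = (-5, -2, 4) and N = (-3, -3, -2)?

d = √[(x₂-x₁)² + (y₂-y₁)² + (z₂-z₁)²]
  = √[2² + (-1)² + (-6)²]
  = √[4 + 1 + 36]
  = √41
  ≈ 6.403

6.403


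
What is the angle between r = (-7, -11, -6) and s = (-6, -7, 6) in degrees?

r·s = (-7)·(-6) + (-11)·(-7) + (-6)·6 = 42 + 77 - 36 = 83
|r| = √((-7)² + (-11)² + (-6)²) = √206 ≈ 14.35
|s| = √((-6)² + (-7)² + 6²) = √121 ≈ 11
cos θ = (r·s)/(|r||s|) = 83/(14.35·11) ≈ 0.5257
θ = arccos(0.5257) ≈ 58.28°

58.28°


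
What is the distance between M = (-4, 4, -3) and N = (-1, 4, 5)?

d = √[(x₂-x₁)² + (y₂-y₁)² + (z₂-z₁)²]
  = √[3² + 0² + 8²]
  = √[9 + 0 + 64]
  = √73
  ≈ 8.544

8.544


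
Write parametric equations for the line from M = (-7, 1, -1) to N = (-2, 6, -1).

Direction vector d = N - M = (-2 + 7, 6 - 1, -1 + 1) = (5, 5, 0)
Parametric form r = M + t·d:
x = -7 + 5t, y = 1 + 5t, z = -1

x = -7 + 5t, y = 1 + 5t, z = -1


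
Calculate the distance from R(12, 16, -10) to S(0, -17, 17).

d = √[(x₂-x₁)² + (y₂-y₁)² + (z₂-z₁)²]
  = √[(-12)² + (-33)² + 27²]
  = √[144 + 1089 + 729]
  = √1962
  ≈ 44.29

44.29


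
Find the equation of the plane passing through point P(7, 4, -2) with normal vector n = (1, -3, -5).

The plane through P with normal n = (a, b, c) satisfies n·(r - P) = 0,
i.e. ax + by + cz = a·x₀ + b·y₀ + c·z₀.
d = 1·7 + (-3)·4 + (-5)·(-2)
  = 7 - 12 + 10
  = 5
Equation: x - 3y - 5z = 5

x - 3y - 5z = 5


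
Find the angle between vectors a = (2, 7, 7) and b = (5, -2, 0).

a·b = 2·5 + 7·(-2) + 7·0 = 10 - 14 + 0 = -4
|a| = √(2² + 7² + 7²) = √102 ≈ 10.1
|b| = √(5² + (-2)² + 0²) = √29 ≈ 5.385
cos θ = (a·b)/(|a||b|) = -4/(10.1·5.385) ≈ -0.07355
θ = arccos(-0.07355) ≈ 94.22°

94.22°


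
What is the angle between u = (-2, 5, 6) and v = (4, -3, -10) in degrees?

u·v = (-2)·4 + 5·(-3) + 6·(-10) = -8 - 15 - 60 = -83
|u| = √((-2)² + 5² + 6²) = √65 ≈ 8.062
|v| = √(4² + (-3)² + (-10)²) = √125 ≈ 11.18
cos θ = (u·v)/(|u||v|) = -83/(8.062·11.18) ≈ -0.9208
θ = arccos(-0.9208) ≈ 157°

157°


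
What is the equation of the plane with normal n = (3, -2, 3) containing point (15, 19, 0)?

The plane through P with normal n = (a, b, c) satisfies n·(r - P) = 0,
i.e. ax + by + cz = a·x₀ + b·y₀ + c·z₀.
d = 3·15 + (-2)·19 + 3·0
  = 45 - 38 + 0
  = 7
Equation: 3x - 2y + 3z = 7

3x - 2y + 3z = 7


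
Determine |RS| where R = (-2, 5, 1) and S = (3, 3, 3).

d = √[(x₂-x₁)² + (y₂-y₁)² + (z₂-z₁)²]
  = √[5² + (-2)² + 2²]
  = √[25 + 4 + 4]
  = √33
  ≈ 5.745

5.745


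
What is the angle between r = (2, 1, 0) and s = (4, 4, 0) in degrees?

r·s = 2·4 + 1·4 + 0·0 = 8 + 4 + 0 = 12
|r| = √(2² + 1² + 0²) = √5 ≈ 2.236
|s| = √(4² + 4² + 0²) = √32 ≈ 5.657
cos θ = (r·s)/(|r||s|) = 12/(2.236·5.657) ≈ 0.9487
θ = arccos(0.9487) ≈ 18.43°

18.43°


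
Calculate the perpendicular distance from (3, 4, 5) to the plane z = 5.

distance = |a·x₀ + b·y₀ + c·z₀ - d| / √(a² + b² + c²)
  = |0·3 + 0·4 + 1·5 - 5| / √(0² + 0² + 1²)
  = |0 + 0 + 5 - 5| / √(0 + 0 + 1)
  = |0| / √1
  = 0 / 1
  ≈ 0

0


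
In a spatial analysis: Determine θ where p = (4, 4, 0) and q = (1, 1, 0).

p·q = 4·1 + 4·1 + 0·0 = 4 + 4 + 0 = 8
|p| = √(4² + 4² + 0²) = √32 ≈ 5.657
|q| = √(1² + 1² + 0²) = √2 ≈ 1.414
cos θ = (p·q)/(|p||q|) = 8/(5.657·1.414) ≈ 1
θ = arccos(1) ≈ 0°

0°


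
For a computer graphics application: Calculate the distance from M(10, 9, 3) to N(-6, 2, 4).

d = √[(x₂-x₁)² + (y₂-y₁)² + (z₂-z₁)²]
  = √[(-16)² + (-7)² + 1²]
  = √[256 + 49 + 1]
  = √306
  ≈ 17.49

17.49


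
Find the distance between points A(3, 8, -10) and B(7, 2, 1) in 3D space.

d = √[(x₂-x₁)² + (y₂-y₁)² + (z₂-z₁)²]
  = √[4² + (-6)² + 11²]
  = √[16 + 36 + 121]
  = √173
  ≈ 13.15

13.15


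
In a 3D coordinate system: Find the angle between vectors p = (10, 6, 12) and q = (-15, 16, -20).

p·q = 10·(-15) + 6·16 + 12·(-20) = -150 + 96 - 240 = -294
|p| = √(10² + 6² + 12²) = √280 ≈ 16.73
|q| = √((-15)² + 16² + (-20)²) = √881 ≈ 29.68
cos θ = (p·q)/(|p||q|) = -294/(16.73·29.68) ≈ -0.5919
θ = arccos(-0.5919) ≈ 126.3°

126.3°


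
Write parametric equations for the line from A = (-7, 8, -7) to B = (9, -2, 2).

Direction vector d = B - A = (9 + 7, -2 - 8, 2 + 7) = (16, -10, 9)
Parametric form r = A + t·d:
x = -7 + 16t, y = 8 - 10t, z = -7 + 9t

x = -7 + 16t, y = 8 - 10t, z = -7 + 9t


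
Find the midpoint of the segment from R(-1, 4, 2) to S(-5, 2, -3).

M = ((x₁+x₂)/2, (y₁+y₂)/2, (z₁+z₂)/2)
  = ((-1 - 5)/2, (4 + 2)/2, (2 - 3)/2)
  = (-6/2, 6/2, -1/2)
  = (-3, 3, -0.5)

(-3, 3, -0.5)


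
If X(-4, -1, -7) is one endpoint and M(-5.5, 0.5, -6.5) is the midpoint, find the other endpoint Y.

Y = 2M - X
  = (2·(-5.5) - (-4), 2·0.5 - (-1), 2·(-6.5) - (-7))
  = (-11 + 4, 1 + 1, -13 + 7)
  = (-7, 2, -6)

(-7, 2, -6)


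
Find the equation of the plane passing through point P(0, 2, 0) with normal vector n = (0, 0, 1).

The plane through P with normal n = (a, b, c) satisfies n·(r - P) = 0,
i.e. ax + by + cz = a·x₀ + b·y₀ + c·z₀.
d = 0·0 + 0·2 + 1·0
  = 0 + 0 + 0
  = 0
Equation: z = 0

z = 0


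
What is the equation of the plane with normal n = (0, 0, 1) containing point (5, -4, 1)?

The plane through P with normal n = (a, b, c) satisfies n·(r - P) = 0,
i.e. ax + by + cz = a·x₀ + b·y₀ + c·z₀.
d = 0·5 + 0·(-4) + 1·1
  = 0 + 0 + 1
  = 1
Equation: z = 1

z = 1


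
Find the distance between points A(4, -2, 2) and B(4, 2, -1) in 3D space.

d = √[(x₂-x₁)² + (y₂-y₁)² + (z₂-z₁)²]
  = √[0² + 4² + (-3)²]
  = √[0 + 16 + 9]
  = √25
  ≈ 5

5


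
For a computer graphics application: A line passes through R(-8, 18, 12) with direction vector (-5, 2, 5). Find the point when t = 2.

P(t) = R + t·d
  = (-8 + (-5)·2, 18 + 2·2, 12 + 5·2)
  = (-8 - 10, 18 + 4, 12 + 10)
  = (-18, 22, 22)

(-18, 22, 22)


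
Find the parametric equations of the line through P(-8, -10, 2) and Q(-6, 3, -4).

Direction vector d = Q - P = (-6 + 8, 3 + 10, -4 - 2) = (2, 13, -6)
Parametric form r = P + t·d:
x = -8 + 2t, y = -10 + 13t, z = 2 - 6t

x = -8 + 2t, y = -10 + 13t, z = 2 - 6t


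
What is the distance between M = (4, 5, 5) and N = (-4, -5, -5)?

d = √[(x₂-x₁)² + (y₂-y₁)² + (z₂-z₁)²]
  = √[(-8)² + (-10)² + (-10)²]
  = √[64 + 100 + 100]
  = √264
  ≈ 16.25

16.25


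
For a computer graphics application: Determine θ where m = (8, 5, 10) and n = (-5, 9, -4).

m·n = 8·(-5) + 5·9 + 10·(-4) = -40 + 45 - 40 = -35
|m| = √(8² + 5² + 10²) = √189 ≈ 13.75
|n| = √((-5)² + 9² + (-4)²) = √122 ≈ 11.05
cos θ = (m·n)/(|m||n|) = -35/(13.75·11.05) ≈ -0.2305
θ = arccos(-0.2305) ≈ 103.3°

103.3°


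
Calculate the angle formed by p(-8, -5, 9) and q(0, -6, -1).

p·q = (-8)·0 + (-5)·(-6) + 9·(-1) = 0 + 30 - 9 = 21
|p| = √((-8)² + (-5)² + 9²) = √170 ≈ 13.04
|q| = √(0² + (-6)² + (-1)²) = √37 ≈ 6.083
cos θ = (p·q)/(|p||q|) = 21/(13.04·6.083) ≈ 0.2648
θ = arccos(0.2648) ≈ 74.65°

74.65°


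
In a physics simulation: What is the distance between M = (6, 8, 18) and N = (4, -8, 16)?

d = √[(x₂-x₁)² + (y₂-y₁)² + (z₂-z₁)²]
  = √[(-2)² + (-16)² + (-2)²]
  = √[4 + 256 + 4]
  = √264
  ≈ 16.25

16.25


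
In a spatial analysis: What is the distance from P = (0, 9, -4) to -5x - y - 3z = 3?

distance = |a·x₀ + b·y₀ + c·z₀ - d| / √(a² + b² + c²)
  = |(-5)·0 + (-1)·9 + (-3)·(-4) - 3| / √((-5)² + (-1)² + (-3)²)
  = |0 - 9 + 12 - 3| / √(25 + 1 + 9)
  = |0| / √35
  = 0 / 5.916
  ≈ 0

0


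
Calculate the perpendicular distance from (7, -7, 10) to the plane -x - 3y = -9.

distance = |a·x₀ + b·y₀ + c·z₀ - d| / √(a² + b² + c²)
  = |(-1)·7 + (-3)·(-7) + 0·10 - (-9)| / √((-1)² + (-3)² + 0²)
  = |-7 + 21 + 0 + 9| / √(1 + 9 + 0)
  = |23| / √10
  = 23 / 3.162
  ≈ 7.273

7.273


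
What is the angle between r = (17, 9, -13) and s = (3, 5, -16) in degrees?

r·s = 17·3 + 9·5 + (-13)·(-16) = 51 + 45 + 208 = 304
|r| = √(17² + 9² + (-13)²) = √539 ≈ 23.22
|s| = √(3² + 5² + (-16)²) = √290 ≈ 17.03
cos θ = (r·s)/(|r||s|) = 304/(23.22·17.03) ≈ 0.7689
θ = arccos(0.7689) ≈ 39.74°

39.74°


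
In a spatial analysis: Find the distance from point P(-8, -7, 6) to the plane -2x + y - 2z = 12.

distance = |a·x₀ + b·y₀ + c·z₀ - d| / √(a² + b² + c²)
  = |(-2)·(-8) + 1·(-7) + (-2)·6 - 12| / √((-2)² + 1² + (-2)²)
  = |16 - 7 - 12 - 12| / √(4 + 1 + 4)
  = |-15| / √9
  = 15 / 3
  ≈ 5

5


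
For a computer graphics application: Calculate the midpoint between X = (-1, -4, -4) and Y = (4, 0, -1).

M = ((x₁+x₂)/2, (y₁+y₂)/2, (z₁+z₂)/2)
  = ((-1 + 4)/2, (-4 + 0)/2, (-4 - 1)/2)
  = (3/2, -4/2, -5/2)
  = (1.5, -2, -2.5)

(1.5, -2, -2.5)


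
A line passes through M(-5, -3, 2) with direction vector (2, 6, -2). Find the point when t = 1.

P(t) = M + t·d
  = (-5 + 2·1, -3 + 6·1, 2 + (-2)·1)
  = (-5 + 2, -3 + 6, 2 - 2)
  = (-3, 3, 0)

(-3, 3, 0)


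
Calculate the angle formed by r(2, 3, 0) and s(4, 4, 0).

r·s = 2·4 + 3·4 + 0·0 = 8 + 12 + 0 = 20
|r| = √(2² + 3² + 0²) = √13 ≈ 3.606
|s| = √(4² + 4² + 0²) = √32 ≈ 5.657
cos θ = (r·s)/(|r||s|) = 20/(3.606·5.657) ≈ 0.9806
θ = arccos(0.9806) ≈ 11.31°

11.31°


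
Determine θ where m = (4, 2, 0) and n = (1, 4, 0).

m·n = 4·1 + 2·4 + 0·0 = 4 + 8 + 0 = 12
|m| = √(4² + 2² + 0²) = √20 ≈ 4.472
|n| = √(1² + 4² + 0²) = √17 ≈ 4.123
cos θ = (m·n)/(|m||n|) = 12/(4.472·4.123) ≈ 0.6508
θ = arccos(0.6508) ≈ 49.4°

49.4°


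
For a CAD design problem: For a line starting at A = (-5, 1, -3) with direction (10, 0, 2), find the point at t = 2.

P(t) = A + t·d
  = (-5 + 10·2, 1 + 0·2, -3 + 2·2)
  = (-5 + 20, 1 + 0, -3 + 4)
  = (15, 1, 1)

(15, 1, 1)


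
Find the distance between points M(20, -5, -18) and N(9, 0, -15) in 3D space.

d = √[(x₂-x₁)² + (y₂-y₁)² + (z₂-z₁)²]
  = √[(-11)² + 5² + 3²]
  = √[121 + 25 + 9]
  = √155
  ≈ 12.45

12.45


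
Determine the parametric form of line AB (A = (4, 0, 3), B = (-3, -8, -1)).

Direction vector d = B - A = (-3 - 4, -8 + 0, -1 - 3) = (-7, -8, -4)
Parametric form r = A + t·d:
x = 4 - 7t, y = 0 - 8t, z = 3 - 4t

x = 4 - 7t, y = 0 - 8t, z = 3 - 4t


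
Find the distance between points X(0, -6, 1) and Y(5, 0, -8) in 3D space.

d = √[(x₂-x₁)² + (y₂-y₁)² + (z₂-z₁)²]
  = √[5² + 6² + (-9)²]
  = √[25 + 36 + 81]
  = √142
  ≈ 11.92

11.92


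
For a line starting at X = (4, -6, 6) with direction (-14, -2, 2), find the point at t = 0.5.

P(t) = X + t·d
  = (4 + (-14)·0.5, -6 + (-2)·0.5, 6 + 2·0.5)
  = (4 - 7, -6 - 1, 6 + 1)
  = (-3, -7, 7)

(-3, -7, 7)


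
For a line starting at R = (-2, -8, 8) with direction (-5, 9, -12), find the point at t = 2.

P(t) = R + t·d
  = (-2 + (-5)·2, -8 + 9·2, 8 + (-12)·2)
  = (-2 - 10, -8 + 18, 8 - 24)
  = (-12, 10, -16)

(-12, 10, -16)


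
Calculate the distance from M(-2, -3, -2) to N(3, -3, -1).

d = √[(x₂-x₁)² + (y₂-y₁)² + (z₂-z₁)²]
  = √[5² + 0² + 1²]
  = √[25 + 0 + 1]
  = √26
  ≈ 5.099

5.099


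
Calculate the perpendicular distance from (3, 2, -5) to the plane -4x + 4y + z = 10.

distance = |a·x₀ + b·y₀ + c·z₀ - d| / √(a² + b² + c²)
  = |(-4)·3 + 4·2 + 1·(-5) - 10| / √((-4)² + 4² + 1²)
  = |-12 + 8 - 5 - 10| / √(16 + 16 + 1)
  = |-19| / √33
  = 19 / 5.745
  ≈ 3.307

3.307


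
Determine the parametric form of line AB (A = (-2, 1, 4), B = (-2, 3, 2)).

Direction vector d = B - A = (-2 + 2, 3 - 1, 2 - 4) = (0, 2, -2)
Parametric form r = A + t·d:
x = -2, y = 1 + 2t, z = 4 - 2t

x = -2, y = 1 + 2t, z = 4 - 2t


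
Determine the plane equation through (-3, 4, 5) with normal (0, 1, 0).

The plane through P with normal n = (a, b, c) satisfies n·(r - P) = 0,
i.e. ax + by + cz = a·x₀ + b·y₀ + c·z₀.
d = 0·(-3) + 1·4 + 0·5
  = 0 + 4 + 0
  = 4
Equation: y = 4

y = 4


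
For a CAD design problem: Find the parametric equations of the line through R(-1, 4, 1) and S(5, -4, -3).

Direction vector d = S - R = (5 + 1, -4 - 4, -3 - 1) = (6, -8, -4)
Parametric form r = R + t·d:
x = -1 + 6t, y = 4 - 8t, z = 1 - 4t

x = -1 + 6t, y = 4 - 8t, z = 1 - 4t


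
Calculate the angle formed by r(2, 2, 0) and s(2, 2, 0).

r·s = 2·2 + 2·2 + 0·0 = 4 + 4 + 0 = 8
|r| = √(2² + 2² + 0²) = √8 ≈ 2.828
|s| = √(2² + 2² + 0²) = √8 ≈ 2.828
cos θ = (r·s)/(|r||s|) = 8/(2.828·2.828) ≈ 1
θ = arccos(1) ≈ 0°

0°


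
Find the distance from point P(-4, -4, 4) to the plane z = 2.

distance = |a·x₀ + b·y₀ + c·z₀ - d| / √(a² + b² + c²)
  = |0·(-4) + 0·(-4) + 1·4 - 2| / √(0² + 0² + 1²)
  = |0 + 0 + 4 - 2| / √(0 + 0 + 1)
  = |2| / √1
  = 2 / 1
  ≈ 2

2


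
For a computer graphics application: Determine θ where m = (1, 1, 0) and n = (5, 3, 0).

m·n = 1·5 + 1·3 + 0·0 = 5 + 3 + 0 = 8
|m| = √(1² + 1² + 0²) = √2 ≈ 1.414
|n| = √(5² + 3² + 0²) = √34 ≈ 5.831
cos θ = (m·n)/(|m||n|) = 8/(1.414·5.831) ≈ 0.9701
θ = arccos(0.9701) ≈ 14.04°

14.04°


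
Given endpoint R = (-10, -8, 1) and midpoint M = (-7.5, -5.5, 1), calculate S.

S = 2M - R
  = (2·(-7.5) - (-10), 2·(-5.5) - (-8), 2·1 - 1)
  = (-15 + 10, -11 + 8, 2 - 1)
  = (-5, -3, 1)

(-5, -3, 1)


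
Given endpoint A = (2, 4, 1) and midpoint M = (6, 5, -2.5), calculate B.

B = 2M - A
  = (2·6 - 2, 2·5 - 4, 2·(-2.5) - 1)
  = (12 - 2, 10 - 4, -5 - 1)
  = (10, 6, -6)

(10, 6, -6)


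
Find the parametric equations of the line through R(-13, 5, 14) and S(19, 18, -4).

Direction vector d = S - R = (19 + 13, 18 - 5, -4 - 14) = (32, 13, -18)
Parametric form r = R + t·d:
x = -13 + 32t, y = 5 + 13t, z = 14 - 18t

x = -13 + 32t, y = 5 + 13t, z = 14 - 18t


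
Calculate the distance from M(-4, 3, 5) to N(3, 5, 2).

d = √[(x₂-x₁)² + (y₂-y₁)² + (z₂-z₁)²]
  = √[7² + 2² + (-3)²]
  = √[49 + 4 + 9]
  = √62
  ≈ 7.874

7.874


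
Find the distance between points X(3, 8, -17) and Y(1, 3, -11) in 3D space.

d = √[(x₂-x₁)² + (y₂-y₁)² + (z₂-z₁)²]
  = √[(-2)² + (-5)² + 6²]
  = √[4 + 25 + 36]
  = √65
  ≈ 8.062

8.062


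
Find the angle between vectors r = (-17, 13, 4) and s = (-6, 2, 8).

r·s = (-17)·(-6) + 13·2 + 4·8 = 102 + 26 + 32 = 160
|r| = √((-17)² + 13² + 4²) = √474 ≈ 21.77
|s| = √((-6)² + 2² + 8²) = √104 ≈ 10.2
cos θ = (r·s)/(|r||s|) = 160/(21.77·10.2) ≈ 0.7206
θ = arccos(0.7206) ≈ 43.89°

43.89°
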